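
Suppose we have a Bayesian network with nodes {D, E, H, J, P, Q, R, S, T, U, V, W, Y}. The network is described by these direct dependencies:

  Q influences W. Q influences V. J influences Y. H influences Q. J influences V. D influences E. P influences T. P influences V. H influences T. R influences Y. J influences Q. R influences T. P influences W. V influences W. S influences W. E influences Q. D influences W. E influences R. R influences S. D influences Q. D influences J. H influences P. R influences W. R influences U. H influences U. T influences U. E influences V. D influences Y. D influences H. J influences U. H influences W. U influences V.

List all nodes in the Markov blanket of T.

A node's Markov blanket = Pa ∪ Ch ∪ (parents of Ch other than the node itself).
Ch(T) = {U}.
Pa(T) = {H, P, R}.
Other parents of T's children:
  U: H, J, R
Union: {H, P, R} ∪ {U} ∪ {H, J, R} = {H, J, P, R, U}.

{H, J, P, R, U}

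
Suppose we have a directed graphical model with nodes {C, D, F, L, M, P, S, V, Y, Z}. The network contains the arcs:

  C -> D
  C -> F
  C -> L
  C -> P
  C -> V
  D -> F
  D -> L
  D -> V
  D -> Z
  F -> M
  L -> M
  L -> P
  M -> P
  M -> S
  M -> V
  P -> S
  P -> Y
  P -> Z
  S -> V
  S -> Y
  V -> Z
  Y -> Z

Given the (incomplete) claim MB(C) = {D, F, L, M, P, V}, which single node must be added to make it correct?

C's parents: none.
C has children D, F, L, P, V.
For each child, the remaining parents (spouses of C):
  D: —
  F: D
  L: D
  P: L, M
  V: D, M, S
MB(C) = {D, F, L, M, P, S, V}.
Comparing with the claimed set, S is missing.

S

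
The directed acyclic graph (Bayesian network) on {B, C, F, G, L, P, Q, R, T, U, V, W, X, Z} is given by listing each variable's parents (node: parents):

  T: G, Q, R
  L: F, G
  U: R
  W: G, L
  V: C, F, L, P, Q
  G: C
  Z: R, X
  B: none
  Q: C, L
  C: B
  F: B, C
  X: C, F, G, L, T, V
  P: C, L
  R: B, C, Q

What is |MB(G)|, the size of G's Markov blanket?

By definition, MB(G) is built from G's parents, G's children, and the co-parents of G.
G has parent C.
G's children: L, T, W, X.
Other parents of G's children:
  L's other parent is F.
  parents(T) \ {G} = {Q, R}.
  W also has parent L.
  X also has parents C, F, L, T, V.
MB(G) = {C, F, L, Q, R, T, V, W, X}, which has 9 nodes.

9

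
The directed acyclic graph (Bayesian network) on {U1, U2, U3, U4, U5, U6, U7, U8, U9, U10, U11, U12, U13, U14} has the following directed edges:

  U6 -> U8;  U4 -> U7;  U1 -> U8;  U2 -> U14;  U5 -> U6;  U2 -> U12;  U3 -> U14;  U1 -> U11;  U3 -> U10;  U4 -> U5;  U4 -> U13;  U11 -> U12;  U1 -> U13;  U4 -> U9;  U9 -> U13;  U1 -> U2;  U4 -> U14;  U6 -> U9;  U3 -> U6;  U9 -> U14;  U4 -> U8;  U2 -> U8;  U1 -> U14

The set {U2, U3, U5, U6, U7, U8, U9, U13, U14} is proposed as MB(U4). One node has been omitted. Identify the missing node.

A node's Markov blanket = Pa ∪ Ch ∪ (parents of Ch other than the node itself).
Pa(U4) = {}.
U4's children: U5, U7, U8, U9, U13, U14.
For each child, the remaining parents (spouses of U4):
  U5: no additional parents.
  U7 has no other parent.
  U8 also has parents U1, U2, U6.
  parents(U9) \ {U4} = {U6}.
  parents(U13) \ {U4} = {U1, U9}.
  parents(U14) \ {U4} = {U1, U2, U3, U9}.
MB(U4) = {U1, U2, U3, U5, U6, U7, U8, U9, U13, U14}.
Comparing with the claimed set, U1 is missing.

U1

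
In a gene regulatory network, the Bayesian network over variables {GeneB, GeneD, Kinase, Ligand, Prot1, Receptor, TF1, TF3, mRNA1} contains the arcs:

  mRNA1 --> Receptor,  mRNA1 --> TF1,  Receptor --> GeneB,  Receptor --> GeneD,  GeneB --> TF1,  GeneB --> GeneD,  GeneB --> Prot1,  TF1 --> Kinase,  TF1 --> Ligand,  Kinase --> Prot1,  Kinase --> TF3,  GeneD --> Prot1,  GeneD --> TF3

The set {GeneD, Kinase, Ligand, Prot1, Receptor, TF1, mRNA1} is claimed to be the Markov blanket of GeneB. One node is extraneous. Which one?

By definition, MB(GeneB) is built from GeneB's parents, GeneB's children, and the co-parents of GeneB.
Ch(GeneB) = {GeneD, Prot1, TF1}.
Pa(GeneB) = {Receptor}.
Other parents of GeneB's children:
  TF1's other parent is mRNA1.
  GeneD also has parent Receptor.
  parents(Prot1) \ {GeneB} = {GeneD, Kinase}.
MB(GeneB) = {GeneD, Kinase, Prot1, Receptor, TF1, mRNA1}.
Ligand is neither a parent, child, nor co-parent of GeneB, so it does not belong.

Ligand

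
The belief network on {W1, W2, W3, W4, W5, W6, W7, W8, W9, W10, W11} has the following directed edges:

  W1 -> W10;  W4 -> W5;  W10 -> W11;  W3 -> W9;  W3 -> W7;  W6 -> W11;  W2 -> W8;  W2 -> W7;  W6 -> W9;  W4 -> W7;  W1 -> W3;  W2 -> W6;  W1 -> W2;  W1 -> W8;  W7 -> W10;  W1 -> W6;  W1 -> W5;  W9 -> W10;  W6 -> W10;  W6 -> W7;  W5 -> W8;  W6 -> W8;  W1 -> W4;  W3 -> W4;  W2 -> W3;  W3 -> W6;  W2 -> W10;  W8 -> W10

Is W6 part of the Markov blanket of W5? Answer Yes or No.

W6 is a co-parent of W5: both are parents of W8.
So W6 ∈ MB(W5).

Yes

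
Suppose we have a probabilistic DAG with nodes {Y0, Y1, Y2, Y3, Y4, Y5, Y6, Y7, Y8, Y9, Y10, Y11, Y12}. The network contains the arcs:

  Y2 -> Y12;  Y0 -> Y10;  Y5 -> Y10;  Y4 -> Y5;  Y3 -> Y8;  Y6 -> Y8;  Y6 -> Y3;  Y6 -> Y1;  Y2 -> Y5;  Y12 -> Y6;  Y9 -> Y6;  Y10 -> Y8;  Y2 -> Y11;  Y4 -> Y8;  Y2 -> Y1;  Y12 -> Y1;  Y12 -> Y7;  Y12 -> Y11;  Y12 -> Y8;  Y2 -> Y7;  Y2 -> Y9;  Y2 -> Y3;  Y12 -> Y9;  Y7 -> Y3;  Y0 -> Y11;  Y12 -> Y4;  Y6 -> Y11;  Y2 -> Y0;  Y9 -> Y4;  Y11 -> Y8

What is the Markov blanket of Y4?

Y4 has parents Y9, Y12.
Y4 has children Y5, Y8.
For each child, the remaining parents (spouses of Y4):
  Y5 also has parent Y2.
  Y8's other parents are Y3, Y6, Y10, Y11, Y12.
Taking the union gives {Y2, Y3, Y5, Y6, Y8, Y9, Y10, Y11, Y12}.

{Y2, Y3, Y5, Y6, Y8, Y9, Y10, Y11, Y12}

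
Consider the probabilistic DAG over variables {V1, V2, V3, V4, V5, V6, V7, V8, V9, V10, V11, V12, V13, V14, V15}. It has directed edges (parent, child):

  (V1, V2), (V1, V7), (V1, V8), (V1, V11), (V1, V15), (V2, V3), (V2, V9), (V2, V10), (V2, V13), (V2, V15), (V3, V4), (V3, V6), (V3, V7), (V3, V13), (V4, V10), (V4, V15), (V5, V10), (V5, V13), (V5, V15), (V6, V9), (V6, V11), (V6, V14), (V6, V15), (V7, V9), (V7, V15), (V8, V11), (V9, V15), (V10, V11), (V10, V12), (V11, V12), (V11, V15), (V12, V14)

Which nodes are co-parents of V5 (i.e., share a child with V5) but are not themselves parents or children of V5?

Children of V5: V10, V13, V15.
  parents(V10) \ {V5} = {V2, V4}.
  V13 also has parents V2, V3.
  parents(V15) \ {V5} = {V1, V2, V4, V6, V7, V9, V11}.
Excluding nodes already adjacent to V5 (V10, V13, V15), the co-parent-only contribution is {V1, V2, V3, V4, V6, V7, V9, V11}.

{V1, V2, V3, V4, V6, V7, V9, V11}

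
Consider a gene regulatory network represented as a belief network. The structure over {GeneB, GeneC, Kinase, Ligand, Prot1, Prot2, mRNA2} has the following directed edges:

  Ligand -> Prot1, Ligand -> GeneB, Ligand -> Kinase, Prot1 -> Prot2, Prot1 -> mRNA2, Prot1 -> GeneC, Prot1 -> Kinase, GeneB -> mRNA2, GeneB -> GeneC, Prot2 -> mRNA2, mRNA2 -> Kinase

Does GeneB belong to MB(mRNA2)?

GeneB is a parent of mRNA2.
So GeneB ∈ MB(mRNA2).

Yes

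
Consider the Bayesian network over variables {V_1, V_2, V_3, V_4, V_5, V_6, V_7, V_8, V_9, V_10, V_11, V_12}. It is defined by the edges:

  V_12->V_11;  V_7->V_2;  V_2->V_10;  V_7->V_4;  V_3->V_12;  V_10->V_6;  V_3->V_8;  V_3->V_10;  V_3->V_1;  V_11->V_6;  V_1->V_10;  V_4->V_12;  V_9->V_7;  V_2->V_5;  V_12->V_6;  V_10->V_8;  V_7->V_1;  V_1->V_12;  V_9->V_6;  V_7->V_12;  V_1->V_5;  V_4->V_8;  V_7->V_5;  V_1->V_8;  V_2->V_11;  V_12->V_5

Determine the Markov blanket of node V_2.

The Markov blanket of a node is its parents, its children, and the other parents of its children.
Ch(V_2) = {V_5, V_10, V_11}.
V_2's parents: V_7.
For each child, the remaining parents (spouses of V_2):
  parents(V_10) \ {V_2} = {V_1, V_3}.
  V_11's other parent is V_12.
  parents(V_5) \ {V_2} = {V_1, V_7, V_12}.
Union: {V_7} ∪ {V_5, V_10, V_11} ∪ {V_1, V_3, V_7, V_12} = {V_1, V_3, V_5, V_7, V_10, V_11, V_12}.

{V_1, V_3, V_5, V_7, V_10, V_11, V_12}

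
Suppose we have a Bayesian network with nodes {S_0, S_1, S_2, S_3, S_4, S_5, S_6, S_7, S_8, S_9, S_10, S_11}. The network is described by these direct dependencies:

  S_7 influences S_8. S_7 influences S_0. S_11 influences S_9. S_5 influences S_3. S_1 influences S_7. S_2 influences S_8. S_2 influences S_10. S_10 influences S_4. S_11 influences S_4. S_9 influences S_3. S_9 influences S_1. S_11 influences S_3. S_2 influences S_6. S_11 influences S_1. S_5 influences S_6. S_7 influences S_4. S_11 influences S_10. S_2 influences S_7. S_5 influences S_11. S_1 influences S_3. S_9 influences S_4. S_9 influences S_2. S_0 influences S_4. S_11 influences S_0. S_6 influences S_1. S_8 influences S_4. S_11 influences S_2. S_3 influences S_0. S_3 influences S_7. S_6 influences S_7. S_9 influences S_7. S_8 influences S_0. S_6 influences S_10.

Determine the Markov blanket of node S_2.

Parents of S_2: S_9, S_11.
Ch(S_2) = {S_6, S_7, S_8, S_10}.
Other parents of S_2's children:
  parents(S_6) \ {S_2} = {S_5}.
  S_7's other parents are S_1, S_3, S_6, S_9.
  S_10's other parents are S_6, S_11.
  S_8's other parent is S_7.
MB(S_2) = {S_1, S_3, S_5, S_6, S_7, S_8, S_9, S_10, S_11}.

{S_1, S_3, S_5, S_6, S_7, S_8, S_9, S_10, S_11}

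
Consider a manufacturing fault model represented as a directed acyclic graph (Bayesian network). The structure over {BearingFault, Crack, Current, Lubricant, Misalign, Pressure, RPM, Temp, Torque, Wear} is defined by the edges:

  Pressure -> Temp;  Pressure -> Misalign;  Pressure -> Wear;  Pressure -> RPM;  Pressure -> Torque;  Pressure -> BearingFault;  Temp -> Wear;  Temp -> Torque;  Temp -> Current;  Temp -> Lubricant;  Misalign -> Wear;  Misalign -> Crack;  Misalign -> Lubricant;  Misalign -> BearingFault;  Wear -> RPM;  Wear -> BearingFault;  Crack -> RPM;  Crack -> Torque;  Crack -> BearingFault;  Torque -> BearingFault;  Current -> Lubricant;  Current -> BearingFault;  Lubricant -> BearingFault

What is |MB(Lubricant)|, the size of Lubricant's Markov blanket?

Ch(Lubricant) = {BearingFault}.
Pa(Lubricant) = {Current, Misalign, Temp}.
Parents of each child, excluding Lubricant:
  BearingFault also has parents Crack, Current, Misalign, Pressure, Torque, Wear.
MB(Lubricant) = {BearingFault, Crack, Current, Misalign, Pressure, Temp, Torque, Wear}, which has 8 nodes.

8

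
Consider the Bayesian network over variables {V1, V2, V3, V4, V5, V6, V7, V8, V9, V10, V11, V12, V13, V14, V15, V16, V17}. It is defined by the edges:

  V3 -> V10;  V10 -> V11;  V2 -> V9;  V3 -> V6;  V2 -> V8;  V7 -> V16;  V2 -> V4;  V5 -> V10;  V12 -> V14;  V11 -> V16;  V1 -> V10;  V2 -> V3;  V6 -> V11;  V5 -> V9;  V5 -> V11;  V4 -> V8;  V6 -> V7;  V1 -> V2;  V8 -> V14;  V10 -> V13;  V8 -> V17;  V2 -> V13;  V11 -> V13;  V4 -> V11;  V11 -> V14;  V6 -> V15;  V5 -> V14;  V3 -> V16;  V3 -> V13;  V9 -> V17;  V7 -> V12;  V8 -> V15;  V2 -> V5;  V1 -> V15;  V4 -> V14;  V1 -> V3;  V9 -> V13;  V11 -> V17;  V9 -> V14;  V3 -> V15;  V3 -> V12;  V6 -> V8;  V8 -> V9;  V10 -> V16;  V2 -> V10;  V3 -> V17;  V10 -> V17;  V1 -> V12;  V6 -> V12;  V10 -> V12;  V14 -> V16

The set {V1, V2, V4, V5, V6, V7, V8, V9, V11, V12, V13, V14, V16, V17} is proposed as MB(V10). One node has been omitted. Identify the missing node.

V3

A node's Markov blanket = Pa ∪ Ch ∪ (parents of Ch other than the node itself).
Ch(V10) = {V11, V12, V13, V16, V17}.
Parents of V10: V1, V2, V3, V5.
Other parents of V10's children:
  V11: V4, V5, V6
  V12: V1, V3, V6, V7
  V13: V2, V3, V9, V11
  V16: V3, V7, V11, V14
  V17: V3, V8, V9, V11
MB(V10) = {V1, V2, V3, V4, V5, V6, V7, V8, V9, V11, V12, V13, V14, V16, V17}.
Comparing with the claimed set, V3 is missing.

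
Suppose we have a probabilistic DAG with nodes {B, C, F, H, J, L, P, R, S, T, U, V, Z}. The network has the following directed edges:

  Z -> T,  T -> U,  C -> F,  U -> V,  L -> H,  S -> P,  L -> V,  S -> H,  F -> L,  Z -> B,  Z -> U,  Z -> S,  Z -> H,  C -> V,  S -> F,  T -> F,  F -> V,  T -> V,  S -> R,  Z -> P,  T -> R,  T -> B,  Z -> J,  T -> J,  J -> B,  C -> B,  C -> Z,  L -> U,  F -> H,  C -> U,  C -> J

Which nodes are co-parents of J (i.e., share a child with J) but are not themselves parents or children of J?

Children of J: B.
  parents(B) \ {J} = {C, T, Z}.
Excluding nodes already adjacent to J (B, C, T, Z), the co-parent-only contribution is {}.

{}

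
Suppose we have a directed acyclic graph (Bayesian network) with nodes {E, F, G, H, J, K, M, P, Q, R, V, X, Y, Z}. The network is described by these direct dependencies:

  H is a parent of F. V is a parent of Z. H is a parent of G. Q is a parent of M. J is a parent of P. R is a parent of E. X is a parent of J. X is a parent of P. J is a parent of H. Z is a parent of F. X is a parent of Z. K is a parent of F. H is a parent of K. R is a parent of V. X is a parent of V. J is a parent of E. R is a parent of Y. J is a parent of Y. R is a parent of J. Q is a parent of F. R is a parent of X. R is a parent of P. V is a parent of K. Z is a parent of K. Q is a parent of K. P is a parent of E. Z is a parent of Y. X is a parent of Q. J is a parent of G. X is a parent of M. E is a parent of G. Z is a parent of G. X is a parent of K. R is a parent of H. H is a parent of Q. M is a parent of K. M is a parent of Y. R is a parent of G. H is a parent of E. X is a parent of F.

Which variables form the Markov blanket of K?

{F, H, M, Q, V, X, Z}

K's children: F.
K has parents H, M, Q, V, X, Z.
For each child, the remaining parents (spouses of K):
  F also has parents H, Q, X, Z.
So the Markov blanket of K is {F, H, M, Q, V, X, Z}.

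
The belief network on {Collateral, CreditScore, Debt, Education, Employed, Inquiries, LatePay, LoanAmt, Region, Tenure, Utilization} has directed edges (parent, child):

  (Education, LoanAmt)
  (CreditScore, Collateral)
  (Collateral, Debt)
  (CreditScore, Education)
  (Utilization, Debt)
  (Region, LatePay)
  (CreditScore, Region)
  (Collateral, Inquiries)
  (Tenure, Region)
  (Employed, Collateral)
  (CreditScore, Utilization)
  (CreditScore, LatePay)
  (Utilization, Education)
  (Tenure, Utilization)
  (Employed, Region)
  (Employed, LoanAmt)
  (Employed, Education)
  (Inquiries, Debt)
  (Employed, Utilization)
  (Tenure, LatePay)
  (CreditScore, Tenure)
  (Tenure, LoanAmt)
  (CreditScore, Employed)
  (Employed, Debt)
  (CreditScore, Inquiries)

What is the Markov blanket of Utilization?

The Markov blanket of a node is its parents, its children, and the other parents of its children.
Ch(Utilization) = {Debt, Education}.
Parents of Utilization: CreditScore, Employed, Tenure.
Other parents of Utilization's children:
  Education also has parents CreditScore, Employed.
  parents(Debt) \ {Utilization} = {Collateral, Employed, Inquiries}.
So the Markov blanket of Utilization is {Collateral, CreditScore, Debt, Education, Employed, Inquiries, Tenure}.

{Collateral, CreditScore, Debt, Education, Employed, Inquiries, Tenure}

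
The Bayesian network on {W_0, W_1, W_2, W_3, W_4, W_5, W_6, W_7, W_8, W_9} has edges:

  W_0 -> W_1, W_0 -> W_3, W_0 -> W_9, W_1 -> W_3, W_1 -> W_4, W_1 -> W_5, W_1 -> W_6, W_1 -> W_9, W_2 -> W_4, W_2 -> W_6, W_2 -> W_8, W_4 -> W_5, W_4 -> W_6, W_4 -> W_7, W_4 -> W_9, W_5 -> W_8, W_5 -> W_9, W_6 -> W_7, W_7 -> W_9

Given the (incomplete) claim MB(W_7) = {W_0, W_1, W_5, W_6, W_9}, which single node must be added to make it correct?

W_4

W_7's children: W_9.
Pa(W_7) = {W_4, W_6}.
Co-parents of W_7 (other parents of its children):
  W_9's other parents are W_0, W_1, W_4, W_5.
MB(W_7) = {W_0, W_1, W_4, W_5, W_6, W_9}.
Comparing with the claimed set, W_4 is missing.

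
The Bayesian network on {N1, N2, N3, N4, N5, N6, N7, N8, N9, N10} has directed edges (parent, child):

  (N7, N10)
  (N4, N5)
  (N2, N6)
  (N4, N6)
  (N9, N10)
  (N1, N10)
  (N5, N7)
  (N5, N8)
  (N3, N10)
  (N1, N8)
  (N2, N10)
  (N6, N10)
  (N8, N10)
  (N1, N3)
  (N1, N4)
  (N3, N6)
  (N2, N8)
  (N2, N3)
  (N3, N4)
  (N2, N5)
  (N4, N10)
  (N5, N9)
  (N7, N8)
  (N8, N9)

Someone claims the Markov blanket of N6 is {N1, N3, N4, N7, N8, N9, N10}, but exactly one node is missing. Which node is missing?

By definition, MB(N6) is built from N6's parents, N6's children, and the co-parents of N6.
N6's parents: N2, N3, N4.
N6's children: N10.
Co-parents of N6 (other parents of its children):
  parents(N10) \ {N6} = {N1, N2, N3, N4, N7, N8, N9}.
MB(N6) = {N1, N2, N3, N4, N7, N8, N9, N10}.
Comparing with the claimed set, N2 is missing.

N2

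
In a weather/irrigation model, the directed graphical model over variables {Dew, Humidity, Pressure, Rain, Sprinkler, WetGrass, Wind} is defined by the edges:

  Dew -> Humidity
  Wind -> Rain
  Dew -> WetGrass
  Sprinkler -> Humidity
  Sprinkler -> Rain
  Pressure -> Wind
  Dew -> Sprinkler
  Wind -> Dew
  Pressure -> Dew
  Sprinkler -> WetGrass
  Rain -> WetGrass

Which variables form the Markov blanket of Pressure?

Ch(Pressure) = {Dew, Wind}.
Parents of Pressure: none.
Parents of each child, excluding Pressure:
  Wind: —
  Dew: Wind
Union: {} ∪ {Dew, Wind} ∪ {Wind} = {Dew, Wind}.

{Dew, Wind}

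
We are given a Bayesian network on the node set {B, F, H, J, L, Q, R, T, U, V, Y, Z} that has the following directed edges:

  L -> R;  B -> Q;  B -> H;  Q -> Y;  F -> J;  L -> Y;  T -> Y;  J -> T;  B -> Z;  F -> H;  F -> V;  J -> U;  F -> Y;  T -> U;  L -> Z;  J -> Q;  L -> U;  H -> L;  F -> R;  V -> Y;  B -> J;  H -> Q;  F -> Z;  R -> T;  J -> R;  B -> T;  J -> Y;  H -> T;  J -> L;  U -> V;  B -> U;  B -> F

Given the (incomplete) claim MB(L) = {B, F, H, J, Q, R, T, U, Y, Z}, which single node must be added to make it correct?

V

Parents of L: H, J.
L has children R, U, Y, Z.
For each child, the remaining parents (spouses of L):
  R: F, J
  U: B, J, T
  Y: F, J, Q, T, V
  Z: B, F
MB(L) = {B, F, H, J, Q, R, T, U, V, Y, Z}.
Comparing with the claimed set, V is missing.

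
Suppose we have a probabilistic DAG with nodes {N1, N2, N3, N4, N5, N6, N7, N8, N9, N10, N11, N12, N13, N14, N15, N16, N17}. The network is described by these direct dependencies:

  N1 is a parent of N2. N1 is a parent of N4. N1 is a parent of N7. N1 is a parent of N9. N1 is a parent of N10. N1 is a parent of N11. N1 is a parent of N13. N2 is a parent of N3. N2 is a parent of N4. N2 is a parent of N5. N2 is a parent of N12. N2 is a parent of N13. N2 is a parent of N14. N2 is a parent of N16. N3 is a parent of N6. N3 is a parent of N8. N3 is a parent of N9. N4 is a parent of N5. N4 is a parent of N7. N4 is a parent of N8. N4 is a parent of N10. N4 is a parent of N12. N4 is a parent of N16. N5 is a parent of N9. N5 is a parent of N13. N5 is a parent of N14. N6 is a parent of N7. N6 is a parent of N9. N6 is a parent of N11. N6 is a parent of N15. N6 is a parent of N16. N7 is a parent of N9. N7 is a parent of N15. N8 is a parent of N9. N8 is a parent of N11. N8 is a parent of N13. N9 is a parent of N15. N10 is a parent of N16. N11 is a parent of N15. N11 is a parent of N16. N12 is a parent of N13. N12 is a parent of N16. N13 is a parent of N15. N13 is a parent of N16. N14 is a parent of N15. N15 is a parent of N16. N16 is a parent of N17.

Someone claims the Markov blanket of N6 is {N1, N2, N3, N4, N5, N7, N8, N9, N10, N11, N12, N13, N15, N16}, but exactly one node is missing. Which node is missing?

N14

The Markov blanket of a node is its parents, its children, and the other parents of its children.
Children of N6: N7, N9, N11, N15, N16.
N6 has parent N3.
Parents of each child, excluding N6:
  N7 also has parents N1, N4.
  N9 also has parents N1, N3, N5, N7, N8.
  parents(N11) \ {N6} = {N1, N8}.
  N15 also has parents N7, N9, N11, N13, N14.
  parents(N16) \ {N6} = {N2, N4, N10, N11, N12, N13, N15}.
MB(N6) = {N1, N2, N3, N4, N5, N7, N8, N9, N10, N11, N12, N13, N14, N15, N16}.
Comparing with the claimed set, N14 is missing.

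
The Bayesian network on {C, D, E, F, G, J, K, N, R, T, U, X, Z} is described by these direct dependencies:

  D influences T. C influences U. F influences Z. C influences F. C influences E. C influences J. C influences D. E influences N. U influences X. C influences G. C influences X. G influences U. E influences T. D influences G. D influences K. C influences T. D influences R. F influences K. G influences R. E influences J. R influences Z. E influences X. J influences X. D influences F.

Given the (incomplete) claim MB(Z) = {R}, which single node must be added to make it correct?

F

Recall MB(v) = parents ∪ children ∪ spouses, where spouses are the other parents of v's children.
Z has no children.
Pa(Z) = {F, R}.
Z has no children, so there are no co-parents.
MB(Z) = {F, R}.
Comparing with the claimed set, F is missing.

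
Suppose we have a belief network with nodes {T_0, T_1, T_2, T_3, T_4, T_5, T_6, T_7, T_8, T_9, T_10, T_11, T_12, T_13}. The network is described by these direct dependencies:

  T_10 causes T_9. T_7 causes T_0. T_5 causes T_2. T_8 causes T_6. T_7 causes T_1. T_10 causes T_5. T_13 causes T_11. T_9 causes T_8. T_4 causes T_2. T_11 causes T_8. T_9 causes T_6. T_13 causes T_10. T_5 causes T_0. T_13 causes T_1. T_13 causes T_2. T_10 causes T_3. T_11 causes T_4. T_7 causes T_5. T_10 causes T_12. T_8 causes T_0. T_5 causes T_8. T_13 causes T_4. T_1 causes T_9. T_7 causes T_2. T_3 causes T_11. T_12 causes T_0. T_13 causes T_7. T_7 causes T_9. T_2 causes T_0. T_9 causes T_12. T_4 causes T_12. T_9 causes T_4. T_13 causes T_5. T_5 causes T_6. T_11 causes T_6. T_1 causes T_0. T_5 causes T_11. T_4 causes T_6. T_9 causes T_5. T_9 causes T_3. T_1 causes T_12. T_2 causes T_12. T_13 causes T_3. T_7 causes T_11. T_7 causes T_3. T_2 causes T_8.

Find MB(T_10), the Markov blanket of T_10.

{T_1, T_2, T_3, T_4, T_5, T_7, T_9, T_12, T_13}

T_10's parents: T_13.
T_10 has children T_3, T_5, T_9, T_12.
For each child, the remaining parents (spouses of T_10):
  T_9: T_1, T_7
  T_3: T_7, T_9, T_13
  T_5: T_7, T_9, T_13
  T_12: T_1, T_2, T_4, T_9
So the Markov blanket of T_10 is {T_1, T_2, T_3, T_4, T_5, T_7, T_9, T_12, T_13}.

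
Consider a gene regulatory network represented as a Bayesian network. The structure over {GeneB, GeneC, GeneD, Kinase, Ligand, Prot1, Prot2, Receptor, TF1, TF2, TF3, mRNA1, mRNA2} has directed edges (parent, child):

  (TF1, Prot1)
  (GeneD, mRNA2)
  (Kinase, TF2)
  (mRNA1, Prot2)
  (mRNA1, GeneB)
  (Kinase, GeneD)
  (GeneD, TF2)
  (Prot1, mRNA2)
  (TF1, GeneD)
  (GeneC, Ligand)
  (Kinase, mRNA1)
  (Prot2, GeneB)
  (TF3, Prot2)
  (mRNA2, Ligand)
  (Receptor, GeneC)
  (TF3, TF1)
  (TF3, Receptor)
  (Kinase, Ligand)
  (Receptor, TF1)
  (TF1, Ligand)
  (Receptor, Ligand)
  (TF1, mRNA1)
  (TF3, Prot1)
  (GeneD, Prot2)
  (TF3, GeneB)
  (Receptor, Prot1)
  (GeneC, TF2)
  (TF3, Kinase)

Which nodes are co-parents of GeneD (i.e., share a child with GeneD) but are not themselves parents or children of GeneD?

Children of GeneD: Prot2, TF2, mRNA2.
  mRNA2 also has parent Prot1.
  Prot2's other parents are TF3, mRNA1.
  TF2 also has parents GeneC, Kinase.
Excluding nodes already adjacent to GeneD (Kinase, Prot2, TF1, TF2, mRNA2), the co-parent-only contribution is {GeneC, Prot1, TF3, mRNA1}.

{GeneC, Prot1, TF3, mRNA1}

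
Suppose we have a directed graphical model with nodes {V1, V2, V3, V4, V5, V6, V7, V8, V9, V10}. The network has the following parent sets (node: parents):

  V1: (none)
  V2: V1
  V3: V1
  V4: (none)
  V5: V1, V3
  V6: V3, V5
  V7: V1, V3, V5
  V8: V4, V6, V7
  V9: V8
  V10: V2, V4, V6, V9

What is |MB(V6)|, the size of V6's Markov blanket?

8

Children of V6: V8, V10.
Pa(V6) = {V3, V5}.
Parents of each child, excluding V6:
  V8 also has parents V4, V7.
  V10's other parents are V2, V4, V9.
MB(V6) = {V2, V3, V4, V5, V7, V8, V9, V10}, which has 8 nodes.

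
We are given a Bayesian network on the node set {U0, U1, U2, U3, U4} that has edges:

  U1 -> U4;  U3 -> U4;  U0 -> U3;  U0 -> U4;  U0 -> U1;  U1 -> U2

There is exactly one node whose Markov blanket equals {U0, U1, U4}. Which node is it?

The target node must have every member of {U0, U1, U4} as a parent, child, or co-parent, and no others.
Parents of U3: U0; children: U4; co-parents: U0, U1.
These exactly cover the given set, so the node is U3.

U3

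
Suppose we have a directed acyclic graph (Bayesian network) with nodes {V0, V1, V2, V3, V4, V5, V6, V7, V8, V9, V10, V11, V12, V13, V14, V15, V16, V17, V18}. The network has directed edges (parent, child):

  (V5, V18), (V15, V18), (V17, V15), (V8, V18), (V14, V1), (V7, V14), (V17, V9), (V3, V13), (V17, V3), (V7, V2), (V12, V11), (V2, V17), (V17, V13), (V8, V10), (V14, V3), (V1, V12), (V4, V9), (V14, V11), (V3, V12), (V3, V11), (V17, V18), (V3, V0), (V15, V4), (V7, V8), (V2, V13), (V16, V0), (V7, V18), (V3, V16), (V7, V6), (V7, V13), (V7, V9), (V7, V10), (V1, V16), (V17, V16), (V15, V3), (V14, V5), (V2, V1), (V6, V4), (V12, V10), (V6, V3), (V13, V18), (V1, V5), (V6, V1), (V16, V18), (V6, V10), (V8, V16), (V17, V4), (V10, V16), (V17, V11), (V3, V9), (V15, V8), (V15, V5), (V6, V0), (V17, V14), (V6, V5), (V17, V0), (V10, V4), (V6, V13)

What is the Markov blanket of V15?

{V1, V3, V4, V5, V6, V7, V8, V10, V13, V14, V16, V17, V18}

By definition, MB(V15) is built from V15's parents, V15's children, and the co-parents of V15.
Parents of V15: V17.
V15's children: V3, V4, V5, V8, V18.
For each child, the remaining parents (spouses of V15):
  V3: V6, V14, V17
  V8: V7
  V4: V6, V10, V17
  V5: V1, V6, V14
  V18: V5, V7, V8, V13, V16, V17
Union: {V17} ∪ {V3, V4, V5, V8, V18} ∪ {V1, V5, V6, V7, V8, V10, V13, V14, V16, V17} = {V1, V3, V4, V5, V6, V7, V8, V10, V13, V14, V16, V17, V18}.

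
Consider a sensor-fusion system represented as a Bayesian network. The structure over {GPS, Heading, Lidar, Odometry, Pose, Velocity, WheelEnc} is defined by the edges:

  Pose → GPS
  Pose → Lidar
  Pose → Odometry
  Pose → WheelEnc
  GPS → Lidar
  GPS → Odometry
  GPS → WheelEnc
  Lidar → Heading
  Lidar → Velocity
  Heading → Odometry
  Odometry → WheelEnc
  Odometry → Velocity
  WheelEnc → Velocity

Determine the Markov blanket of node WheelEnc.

{GPS, Lidar, Odometry, Pose, Velocity}

A node's Markov blanket = Pa ∪ Ch ∪ (parents of Ch other than the node itself).
WheelEnc's parents: GPS, Odometry, Pose.
Ch(WheelEnc) = {Velocity}.
Co-parents of WheelEnc (other parents of its children):
  Velocity also has parents Lidar, Odometry.
MB(WheelEnc) = {GPS, Lidar, Odometry, Pose, Velocity}.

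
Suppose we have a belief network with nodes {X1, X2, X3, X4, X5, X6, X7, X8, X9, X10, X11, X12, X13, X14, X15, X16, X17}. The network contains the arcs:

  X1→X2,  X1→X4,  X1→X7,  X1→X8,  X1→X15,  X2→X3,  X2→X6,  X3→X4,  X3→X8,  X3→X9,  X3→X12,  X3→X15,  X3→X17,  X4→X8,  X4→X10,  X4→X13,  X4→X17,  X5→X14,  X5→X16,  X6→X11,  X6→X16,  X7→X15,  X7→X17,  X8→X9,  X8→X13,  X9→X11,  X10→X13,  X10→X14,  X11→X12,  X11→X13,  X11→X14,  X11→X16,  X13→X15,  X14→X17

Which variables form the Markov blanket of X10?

By definition, MB(X10) is built from X10's parents, X10's children, and the co-parents of X10.
Children of X10: X13, X14.
Parents of X10: X4.
Co-parents of X10 (other parents of its children):
  X13's other parents are X4, X8, X11.
  parents(X14) \ {X10} = {X5, X11}.
Union: {X4} ∪ {X13, X14} ∪ {X4, X5, X8, X11} = {X4, X5, X8, X11, X13, X14}.

{X4, X5, X8, X11, X13, X14}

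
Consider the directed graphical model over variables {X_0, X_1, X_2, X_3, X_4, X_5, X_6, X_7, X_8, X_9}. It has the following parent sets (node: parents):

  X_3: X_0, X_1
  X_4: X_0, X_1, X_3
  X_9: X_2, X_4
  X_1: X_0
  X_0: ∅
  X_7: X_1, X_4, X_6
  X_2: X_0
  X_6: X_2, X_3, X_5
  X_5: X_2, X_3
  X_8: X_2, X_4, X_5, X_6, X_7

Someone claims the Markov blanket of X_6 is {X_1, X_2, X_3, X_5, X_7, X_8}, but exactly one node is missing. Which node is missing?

Pa(X_6) = {X_2, X_3, X_5}.
Children of X_6: X_7, X_8.
Co-parents of X_6 (other parents of its children):
  X_7's other parents are X_1, X_4.
  parents(X_8) \ {X_6} = {X_2, X_4, X_5, X_7}.
MB(X_6) = {X_1, X_2, X_3, X_4, X_5, X_7, X_8}.
Comparing with the claimed set, X_4 is missing.

X_4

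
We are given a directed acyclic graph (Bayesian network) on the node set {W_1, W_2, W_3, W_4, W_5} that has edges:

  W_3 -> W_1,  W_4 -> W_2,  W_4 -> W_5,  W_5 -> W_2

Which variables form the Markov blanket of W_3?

{W_1}

The Markov blanket of a node is its parents, its children, and the other parents of its children.
Parents of W_3: none.
W_3 has child W_1.
Co-parents of W_3 (other parents of its children):
  W_1: —
So the Markov blanket of W_3 is {W_1}.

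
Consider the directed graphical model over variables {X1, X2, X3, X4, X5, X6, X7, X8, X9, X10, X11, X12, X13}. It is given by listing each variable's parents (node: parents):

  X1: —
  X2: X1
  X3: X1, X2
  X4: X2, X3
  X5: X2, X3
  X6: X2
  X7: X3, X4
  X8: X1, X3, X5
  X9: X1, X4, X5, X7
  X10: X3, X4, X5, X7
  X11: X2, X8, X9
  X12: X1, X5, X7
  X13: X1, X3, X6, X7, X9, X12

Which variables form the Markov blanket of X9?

Recall MB(v) = parents ∪ children ∪ spouses, where spouses are the other parents of v's children.
Ch(X9) = {X11, X13}.
X9 has parents X1, X4, X5, X7.
Other parents of X9's children:
  X11's other parents are X2, X8.
  parents(X13) \ {X9} = {X1, X3, X6, X7, X12}.
Union: {X1, X4, X5, X7} ∪ {X11, X13} ∪ {X1, X2, X3, X6, X7, X8, X12} = {X1, X2, X3, X4, X5, X6, X7, X8, X11, X12, X13}.

{X1, X2, X3, X4, X5, X6, X7, X8, X11, X12, X13}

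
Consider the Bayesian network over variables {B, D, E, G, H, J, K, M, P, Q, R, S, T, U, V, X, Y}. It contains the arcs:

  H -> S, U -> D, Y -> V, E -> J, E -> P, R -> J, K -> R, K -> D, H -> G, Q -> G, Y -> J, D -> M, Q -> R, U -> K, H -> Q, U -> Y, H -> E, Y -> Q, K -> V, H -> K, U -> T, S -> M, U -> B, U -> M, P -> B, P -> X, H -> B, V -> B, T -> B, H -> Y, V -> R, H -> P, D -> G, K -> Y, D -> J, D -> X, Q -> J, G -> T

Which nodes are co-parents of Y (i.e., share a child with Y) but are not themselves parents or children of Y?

Children of Y: J, Q, V.
  V: K
  Q: H
  J: D, E, Q, R
Excluding nodes already adjacent to Y (H, J, K, Q, U, V), the co-parent-only contribution is {D, E, R}.

{D, E, R}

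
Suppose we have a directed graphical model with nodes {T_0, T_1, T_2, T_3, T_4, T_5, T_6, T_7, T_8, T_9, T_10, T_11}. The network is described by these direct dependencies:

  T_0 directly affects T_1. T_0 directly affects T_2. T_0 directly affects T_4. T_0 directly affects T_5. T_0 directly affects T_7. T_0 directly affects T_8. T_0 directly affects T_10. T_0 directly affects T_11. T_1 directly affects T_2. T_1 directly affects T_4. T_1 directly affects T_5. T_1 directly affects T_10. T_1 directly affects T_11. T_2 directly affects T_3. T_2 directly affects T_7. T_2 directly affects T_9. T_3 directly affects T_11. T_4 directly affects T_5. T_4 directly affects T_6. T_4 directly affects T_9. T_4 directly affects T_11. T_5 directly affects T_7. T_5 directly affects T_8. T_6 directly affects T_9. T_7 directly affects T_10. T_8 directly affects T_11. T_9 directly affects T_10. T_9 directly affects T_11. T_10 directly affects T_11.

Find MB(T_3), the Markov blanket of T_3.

{T_0, T_1, T_2, T_4, T_8, T_9, T_10, T_11}

The Markov blanket of a node is its parents, its children, and the other parents of its children.
Ch(T_3) = {T_11}.
Parents of T_3: T_2.
Other parents of T_3's children:
  parents(T_11) \ {T_3} = {T_0, T_1, T_4, T_8, T_9, T_10}.
So the Markov blanket of T_3 is {T_0, T_1, T_2, T_4, T_8, T_9, T_10, T_11}.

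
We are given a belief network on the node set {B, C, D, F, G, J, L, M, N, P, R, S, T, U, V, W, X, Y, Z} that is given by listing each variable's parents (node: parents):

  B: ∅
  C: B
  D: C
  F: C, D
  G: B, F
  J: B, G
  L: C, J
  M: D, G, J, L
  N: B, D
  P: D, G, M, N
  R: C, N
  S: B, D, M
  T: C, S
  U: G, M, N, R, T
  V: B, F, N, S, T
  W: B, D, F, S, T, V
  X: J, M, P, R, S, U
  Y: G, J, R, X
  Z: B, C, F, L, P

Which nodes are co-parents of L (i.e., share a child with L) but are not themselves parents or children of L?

Children of L: M, Z.
  parents(M) \ {L} = {D, G, J}.
  Z also has parents B, C, F, P.
Excluding nodes already adjacent to L (C, J, M, Z), the co-parent-only contribution is {B, D, F, G, P}.

{B, D, F, G, P}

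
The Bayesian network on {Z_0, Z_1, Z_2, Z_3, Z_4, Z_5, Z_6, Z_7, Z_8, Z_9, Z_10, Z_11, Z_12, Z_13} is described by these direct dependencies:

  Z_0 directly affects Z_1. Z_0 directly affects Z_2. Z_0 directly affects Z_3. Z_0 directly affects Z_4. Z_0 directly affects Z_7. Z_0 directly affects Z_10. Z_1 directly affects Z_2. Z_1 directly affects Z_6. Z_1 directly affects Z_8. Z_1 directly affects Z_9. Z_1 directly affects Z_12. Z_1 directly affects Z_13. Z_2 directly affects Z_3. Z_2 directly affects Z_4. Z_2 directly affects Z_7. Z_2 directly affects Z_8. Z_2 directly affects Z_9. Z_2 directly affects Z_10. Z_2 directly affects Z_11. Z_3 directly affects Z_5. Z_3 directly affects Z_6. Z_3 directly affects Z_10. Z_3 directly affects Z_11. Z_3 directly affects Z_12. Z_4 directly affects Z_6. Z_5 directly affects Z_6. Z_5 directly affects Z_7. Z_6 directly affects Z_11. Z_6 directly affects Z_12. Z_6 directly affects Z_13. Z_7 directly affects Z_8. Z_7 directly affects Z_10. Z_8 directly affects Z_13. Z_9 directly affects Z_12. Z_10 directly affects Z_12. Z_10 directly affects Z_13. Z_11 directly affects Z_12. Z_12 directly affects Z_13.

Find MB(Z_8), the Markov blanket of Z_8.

By definition, MB(Z_8) is built from Z_8's parents, Z_8's children, and the co-parents of Z_8.
Z_8's parents: Z_1, Z_2, Z_7.
Z_8's children: Z_13.
Co-parents of Z_8 (other parents of its children):
  parents(Z_13) \ {Z_8} = {Z_1, Z_6, Z_10, Z_12}.
Taking the union gives {Z_1, Z_2, Z_6, Z_7, Z_10, Z_12, Z_13}.

{Z_1, Z_2, Z_6, Z_7, Z_10, Z_12, Z_13}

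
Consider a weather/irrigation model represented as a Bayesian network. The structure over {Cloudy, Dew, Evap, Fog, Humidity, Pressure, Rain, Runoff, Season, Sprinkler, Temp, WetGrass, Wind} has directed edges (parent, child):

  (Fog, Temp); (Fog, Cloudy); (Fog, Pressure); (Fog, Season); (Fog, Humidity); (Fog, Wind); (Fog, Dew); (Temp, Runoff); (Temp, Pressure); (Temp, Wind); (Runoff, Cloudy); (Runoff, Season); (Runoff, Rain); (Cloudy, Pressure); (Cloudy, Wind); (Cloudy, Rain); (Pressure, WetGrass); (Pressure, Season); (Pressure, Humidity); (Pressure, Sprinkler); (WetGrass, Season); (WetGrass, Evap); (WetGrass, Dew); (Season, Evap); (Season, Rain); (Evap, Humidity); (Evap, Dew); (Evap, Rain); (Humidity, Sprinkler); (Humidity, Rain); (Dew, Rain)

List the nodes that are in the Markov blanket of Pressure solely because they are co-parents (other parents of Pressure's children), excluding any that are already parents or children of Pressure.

{Evap, Runoff}

Children of Pressure: Humidity, Season, Sprinkler, WetGrass.
  WetGrass: —
  Season: Fog, Runoff, WetGrass
  Humidity: Evap, Fog
  Sprinkler: Humidity
Excluding nodes already adjacent to Pressure (Cloudy, Fog, Humidity, Season, Sprinkler, Temp, WetGrass), the co-parent-only contribution is {Evap, Runoff}.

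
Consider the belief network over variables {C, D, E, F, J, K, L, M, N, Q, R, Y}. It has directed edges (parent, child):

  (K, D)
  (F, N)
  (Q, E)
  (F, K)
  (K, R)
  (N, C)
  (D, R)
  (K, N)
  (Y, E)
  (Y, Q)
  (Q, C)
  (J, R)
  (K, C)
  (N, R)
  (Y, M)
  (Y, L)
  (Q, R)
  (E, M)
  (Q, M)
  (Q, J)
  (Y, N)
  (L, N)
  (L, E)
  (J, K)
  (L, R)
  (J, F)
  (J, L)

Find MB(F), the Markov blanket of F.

Parents of F: J.
F's children: K, N.
Parents of each child, excluding F:
  K: J
  N: K, L, Y
Union: {J} ∪ {K, N} ∪ {J, K, L, Y} = {J, K, L, N, Y}.

{J, K, L, N, Y}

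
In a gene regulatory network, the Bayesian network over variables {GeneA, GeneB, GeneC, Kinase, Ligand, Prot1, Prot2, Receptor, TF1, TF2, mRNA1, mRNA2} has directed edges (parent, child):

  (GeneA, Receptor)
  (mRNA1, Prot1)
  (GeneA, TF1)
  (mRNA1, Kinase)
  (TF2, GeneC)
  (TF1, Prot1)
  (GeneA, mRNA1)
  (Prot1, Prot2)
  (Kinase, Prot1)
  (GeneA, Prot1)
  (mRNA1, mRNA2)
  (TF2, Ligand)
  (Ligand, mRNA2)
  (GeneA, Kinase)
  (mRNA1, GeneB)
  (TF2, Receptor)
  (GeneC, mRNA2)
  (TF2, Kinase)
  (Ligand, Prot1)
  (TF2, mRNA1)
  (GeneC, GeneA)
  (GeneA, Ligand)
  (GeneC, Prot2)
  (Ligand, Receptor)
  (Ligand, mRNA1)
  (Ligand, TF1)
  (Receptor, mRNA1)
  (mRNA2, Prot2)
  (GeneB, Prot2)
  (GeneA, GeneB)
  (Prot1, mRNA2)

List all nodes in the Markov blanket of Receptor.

Pa(Receptor) = {GeneA, Ligand, TF2}.
Children of Receptor: mRNA1.
Co-parents of Receptor (other parents of its children):
  mRNA1's other parents are GeneA, Ligand, TF2.
Union: {GeneA, Ligand, TF2} ∪ {mRNA1} ∪ {GeneA, Ligand, TF2} = {GeneA, Ligand, TF2, mRNA1}.

{GeneA, Ligand, TF2, mRNA1}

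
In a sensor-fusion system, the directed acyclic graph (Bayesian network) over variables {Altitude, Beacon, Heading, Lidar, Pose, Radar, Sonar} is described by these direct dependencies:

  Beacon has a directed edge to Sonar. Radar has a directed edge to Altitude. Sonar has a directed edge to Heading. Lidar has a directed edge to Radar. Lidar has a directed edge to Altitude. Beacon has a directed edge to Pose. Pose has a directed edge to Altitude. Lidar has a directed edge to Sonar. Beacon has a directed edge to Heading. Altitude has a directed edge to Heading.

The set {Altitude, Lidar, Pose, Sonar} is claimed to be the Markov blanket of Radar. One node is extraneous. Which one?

A node's Markov blanket = Pa ∪ Ch ∪ (parents of Ch other than the node itself).
Radar's parents: Lidar.
Radar's children: Altitude.
Co-parents of Radar (other parents of its children):
  Altitude's other parents are Lidar, Pose.
MB(Radar) = {Altitude, Lidar, Pose}.
Sonar is neither a parent, child, nor co-parent of Radar, so it does not belong.

Sonar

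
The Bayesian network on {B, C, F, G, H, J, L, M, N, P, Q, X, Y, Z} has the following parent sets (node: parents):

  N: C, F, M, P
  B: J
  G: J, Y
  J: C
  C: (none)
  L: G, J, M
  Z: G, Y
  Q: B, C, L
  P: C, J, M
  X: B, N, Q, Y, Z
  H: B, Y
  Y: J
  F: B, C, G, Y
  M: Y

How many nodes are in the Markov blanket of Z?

A node's Markov blanket = Pa ∪ Ch ∪ (parents of Ch other than the node itself).
Pa(Z) = {G, Y}.
Ch(Z) = {X}.
Co-parents of Z (other parents of its children):
  X also has parents B, N, Q, Y.
MB(Z) = {B, G, N, Q, X, Y}, which has 6 nodes.

6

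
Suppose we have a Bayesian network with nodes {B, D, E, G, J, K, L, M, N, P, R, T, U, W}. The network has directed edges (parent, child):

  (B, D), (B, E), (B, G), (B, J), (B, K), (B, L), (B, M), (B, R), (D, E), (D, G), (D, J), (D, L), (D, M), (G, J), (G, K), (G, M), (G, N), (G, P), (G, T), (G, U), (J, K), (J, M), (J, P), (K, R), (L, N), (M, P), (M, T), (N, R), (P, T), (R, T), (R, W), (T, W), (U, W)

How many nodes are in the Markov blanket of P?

5

The Markov blanket of a node is its parents, its children, and the other parents of its children.
P has parents G, J, M.
P has child T.
For each child, the remaining parents (spouses of P):
  T: G, M, R
MB(P) = {G, J, M, R, T}, which has 5 nodes.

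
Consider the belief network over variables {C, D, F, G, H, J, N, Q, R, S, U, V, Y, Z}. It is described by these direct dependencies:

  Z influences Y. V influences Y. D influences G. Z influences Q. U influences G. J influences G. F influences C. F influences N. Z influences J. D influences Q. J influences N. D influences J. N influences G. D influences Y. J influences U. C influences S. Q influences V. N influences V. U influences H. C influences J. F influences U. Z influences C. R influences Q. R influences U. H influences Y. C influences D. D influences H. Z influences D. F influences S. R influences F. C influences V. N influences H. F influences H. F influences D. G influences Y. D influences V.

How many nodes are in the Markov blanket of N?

The Markov blanket of a node is its parents, its children, and the other parents of its children.
Ch(N) = {G, H, V}.
Pa(N) = {F, J}.
Parents of each child, excluding N:
  H: D, F, U
  G: D, J, U
  V: C, D, Q
MB(N) = {C, D, F, G, H, J, Q, U, V}, which has 9 nodes.

9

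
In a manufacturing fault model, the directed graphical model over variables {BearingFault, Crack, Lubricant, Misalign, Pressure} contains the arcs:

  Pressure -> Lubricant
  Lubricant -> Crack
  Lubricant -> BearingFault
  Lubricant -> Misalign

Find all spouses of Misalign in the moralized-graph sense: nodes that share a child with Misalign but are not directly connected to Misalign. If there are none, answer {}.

{}

Misalign has no children, so it has no co-parents. The set is empty.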